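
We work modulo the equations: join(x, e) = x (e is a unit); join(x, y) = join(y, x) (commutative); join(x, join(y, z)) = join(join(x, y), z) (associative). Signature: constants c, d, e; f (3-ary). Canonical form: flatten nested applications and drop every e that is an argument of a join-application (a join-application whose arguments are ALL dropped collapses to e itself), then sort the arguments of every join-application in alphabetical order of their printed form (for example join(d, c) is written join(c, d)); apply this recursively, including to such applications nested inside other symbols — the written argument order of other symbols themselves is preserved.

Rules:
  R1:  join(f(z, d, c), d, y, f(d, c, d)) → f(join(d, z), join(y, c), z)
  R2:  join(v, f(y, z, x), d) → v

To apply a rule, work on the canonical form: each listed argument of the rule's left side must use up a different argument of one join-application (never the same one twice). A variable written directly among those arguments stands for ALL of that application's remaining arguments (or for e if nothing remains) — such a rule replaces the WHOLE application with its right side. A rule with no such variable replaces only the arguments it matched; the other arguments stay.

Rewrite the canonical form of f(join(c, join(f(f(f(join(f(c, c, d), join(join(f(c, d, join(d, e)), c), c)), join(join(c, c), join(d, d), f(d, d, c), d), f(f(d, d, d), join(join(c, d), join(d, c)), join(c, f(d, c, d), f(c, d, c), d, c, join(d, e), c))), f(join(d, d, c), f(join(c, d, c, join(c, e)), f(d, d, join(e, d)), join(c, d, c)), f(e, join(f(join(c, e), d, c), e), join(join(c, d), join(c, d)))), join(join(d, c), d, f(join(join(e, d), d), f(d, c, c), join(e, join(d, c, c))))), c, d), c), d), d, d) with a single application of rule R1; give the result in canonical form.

Answer: f(join(c, c, d, f(f(f(join(c, c, f(c, c, d), f(c, d, d)), join(c, c, d, d, d, f(d, d, c)), f(f(d, d, d), join(c, c, d, d), f(join(c, d), join(c, c, c, c, d), c))), f(join(c, d, d), f(join(c, c, c, d), f(d, d, d), join(c, c, d)), f(e, f(c, d, c), join(c, c, d, d))), join(c, d, d, f(join(d, d), f(d, c, c), join(c, c, d)))), c, d)), d, d)

Derivation:
Canonical form:  f(join(c, c, d, f(f(f(join(c, c, f(c, c, d), f(c, d, d)), join(c, c, d, d, d, f(d, d, c)), f(f(d, d, d), join(c, c, d, d), join(c, c, c, d, d, f(c, d, c), f(d, c, d)))), f(join(c, d, d), f(join(c, c, c, d), f(d, d, d), join(c, c, d)), f(e, f(c, d, c), join(c, c, d, d))), join(c, d, d, f(join(d, d), f(d, c, c), join(c, c, d)))), c, d)), d, d)
R1 matches:  uses d, f(c, d, c), f(d, c, d);  y := join(c, c, c, d), z := c
Every leftover argument binds to the variable; the entire application is replaced.
Giving:  f(join(c, c, d, f(f(f(join(c, c, f(c, c, d), f(c, d, d)), join(c, c, d, d, d, f(d, d, c)), f(f(d, d, d), join(c, c, d, d), f(join(c, d), join(c, c, c, c, d), c))), f(join(c, d, d), f(join(c, c, c, d), f(d, d, d), join(c, c, d)), f(e, f(c, d, c), join(c, c, d, d))), join(c, d, d, f(join(d, d), f(d, c, c), join(c, c, d)))), c, d)), d, d)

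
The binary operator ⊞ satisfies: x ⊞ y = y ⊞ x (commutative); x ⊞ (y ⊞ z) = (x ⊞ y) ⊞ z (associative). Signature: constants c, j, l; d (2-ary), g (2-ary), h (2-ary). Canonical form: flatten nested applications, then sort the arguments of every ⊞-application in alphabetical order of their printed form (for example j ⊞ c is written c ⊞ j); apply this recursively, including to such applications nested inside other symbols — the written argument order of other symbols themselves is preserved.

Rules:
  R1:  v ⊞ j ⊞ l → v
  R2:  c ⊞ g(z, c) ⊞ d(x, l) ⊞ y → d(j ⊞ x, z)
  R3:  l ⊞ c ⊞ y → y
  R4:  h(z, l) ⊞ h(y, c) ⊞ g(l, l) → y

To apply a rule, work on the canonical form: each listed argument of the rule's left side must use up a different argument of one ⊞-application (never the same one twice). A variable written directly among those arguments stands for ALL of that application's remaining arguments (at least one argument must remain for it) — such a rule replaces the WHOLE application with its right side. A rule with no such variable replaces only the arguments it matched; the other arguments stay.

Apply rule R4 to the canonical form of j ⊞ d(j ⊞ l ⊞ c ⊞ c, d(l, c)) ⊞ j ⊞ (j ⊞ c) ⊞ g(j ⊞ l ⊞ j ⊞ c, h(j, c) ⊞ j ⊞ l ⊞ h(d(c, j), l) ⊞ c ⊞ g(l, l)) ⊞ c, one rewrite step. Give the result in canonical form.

Canonical form:  c ⊞ c ⊞ d(c ⊞ c ⊞ j ⊞ l, d(l, c)) ⊞ g(c ⊞ j ⊞ j ⊞ l, c ⊞ g(l, l) ⊞ h(d(c, j), l) ⊞ h(j, c) ⊞ j ⊞ l) ⊞ j ⊞ j ⊞ j
Match R4:  consume g(l, l), h(d(c, j), l), h(j, c);  y := j, z := d(c, j)
Result:  c ⊞ c ⊞ d(c ⊞ c ⊞ j ⊞ l, d(l, c)) ⊞ g(c ⊞ j ⊞ j ⊞ l, c ⊞ j ⊞ j ⊞ l) ⊞ j ⊞ j ⊞ j

Answer: c ⊞ c ⊞ d(c ⊞ c ⊞ j ⊞ l, d(l, c)) ⊞ g(c ⊞ j ⊞ j ⊞ l, c ⊞ j ⊞ j ⊞ l) ⊞ j ⊞ j ⊞ j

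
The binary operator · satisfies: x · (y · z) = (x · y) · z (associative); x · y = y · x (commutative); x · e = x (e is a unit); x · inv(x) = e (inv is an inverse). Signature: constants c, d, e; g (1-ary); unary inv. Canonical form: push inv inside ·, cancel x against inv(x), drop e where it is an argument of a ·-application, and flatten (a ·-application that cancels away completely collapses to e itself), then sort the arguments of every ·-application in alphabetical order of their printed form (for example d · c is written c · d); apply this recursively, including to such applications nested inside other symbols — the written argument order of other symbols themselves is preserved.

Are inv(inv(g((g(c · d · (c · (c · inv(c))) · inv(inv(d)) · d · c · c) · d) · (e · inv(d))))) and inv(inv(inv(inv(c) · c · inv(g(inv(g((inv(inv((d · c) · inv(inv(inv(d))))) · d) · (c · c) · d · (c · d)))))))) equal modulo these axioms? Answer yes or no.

Left:  inv(inv(g((g(c · d · (c · (c · inv(c))) · inv(inv(d)) · d · c · c) · d) · (e · inv(d)))))
  Push inv inside:  distribute inv over · and collapse double inv
  Collect:  g(g(c · c · c · c · d · d · d))
Right:  inv(inv(inv(inv(c) · c · inv(g(inv(g((inv(inv((d · c) · inv(inv(inv(d))))) · d) · (c · c) · d · (c · d))))))))
  Push inv inside:  distribute inv over · and collapse double inv
  Cancel:  c cancels
  Collect terms:  g(inv(g(c · c · c · c · d · d · d)))

Answer: no — g(g(c · c · c · c · d · d · d)) vs g(inv(g(c · c · c · c · d · d · d)))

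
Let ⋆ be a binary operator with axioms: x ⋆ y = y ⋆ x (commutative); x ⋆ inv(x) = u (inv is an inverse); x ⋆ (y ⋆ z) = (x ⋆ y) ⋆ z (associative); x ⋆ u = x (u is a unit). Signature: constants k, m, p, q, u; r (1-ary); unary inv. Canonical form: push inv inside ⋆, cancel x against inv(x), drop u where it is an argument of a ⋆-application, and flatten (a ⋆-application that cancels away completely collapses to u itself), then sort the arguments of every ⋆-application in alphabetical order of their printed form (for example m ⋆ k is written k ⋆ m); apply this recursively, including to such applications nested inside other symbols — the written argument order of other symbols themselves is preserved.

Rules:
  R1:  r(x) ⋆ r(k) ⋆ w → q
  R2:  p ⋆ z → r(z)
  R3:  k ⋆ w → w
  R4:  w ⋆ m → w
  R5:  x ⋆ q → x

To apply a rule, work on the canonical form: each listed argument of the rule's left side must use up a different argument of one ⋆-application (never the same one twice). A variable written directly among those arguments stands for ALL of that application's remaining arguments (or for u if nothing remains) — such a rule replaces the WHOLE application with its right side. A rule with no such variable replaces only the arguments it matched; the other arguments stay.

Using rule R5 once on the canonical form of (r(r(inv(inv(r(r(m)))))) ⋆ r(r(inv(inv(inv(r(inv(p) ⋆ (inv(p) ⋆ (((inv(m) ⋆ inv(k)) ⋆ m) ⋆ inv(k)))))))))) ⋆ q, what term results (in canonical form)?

Canonical form:  q ⋆ r(r(inv(r(inv(k) ⋆ inv(k) ⋆ inv(p) ⋆ inv(p))))) ⋆ r(r(r(r(m))))
Match R5:  consume q;  x := r(r(inv(r(inv(k) ⋆ inv(k) ⋆ inv(p) ⋆ inv(p))))) ⋆ r(r(r(r(m))))
Every leftover argument binds to the variable; the entire application is replaced.
New term:  r(r(inv(r(inv(k) ⋆ inv(k) ⋆ inv(p) ⋆ inv(p))))) ⋆ r(r(r(r(m))))

Answer: r(r(inv(r(inv(k) ⋆ inv(k) ⋆ inv(p) ⋆ inv(p))))) ⋆ r(r(r(r(m))))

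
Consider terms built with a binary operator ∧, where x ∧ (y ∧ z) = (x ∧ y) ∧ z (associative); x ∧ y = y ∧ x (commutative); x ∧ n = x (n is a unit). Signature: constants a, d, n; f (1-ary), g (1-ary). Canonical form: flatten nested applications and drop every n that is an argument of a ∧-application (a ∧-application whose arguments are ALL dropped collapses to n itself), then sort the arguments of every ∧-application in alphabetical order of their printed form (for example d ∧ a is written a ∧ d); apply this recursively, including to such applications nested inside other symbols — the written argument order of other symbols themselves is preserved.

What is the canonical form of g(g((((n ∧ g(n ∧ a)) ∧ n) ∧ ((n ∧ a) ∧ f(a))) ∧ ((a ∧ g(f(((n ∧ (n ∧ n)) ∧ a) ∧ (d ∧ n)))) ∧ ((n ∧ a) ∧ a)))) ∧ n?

Answer: g(g(a ∧ a ∧ a ∧ a ∧ f(a) ∧ g(a) ∧ g(f(a ∧ d))))

Derivation:
Simplify inside:  g(g((((n ∧ g(n ∧ a)) ∧ n) ∧ ((n ∧ a) ∧ f(a))) ∧ ((a ∧ g(f(((n ∧ (n ∧ n)) ∧ a) ∧ (d ∧ n)))) ∧ ((n ∧ a) ∧ a))))  →  g(g(a ∧ a ∧ a ∧ a ∧ f(a) ∧ g(a) ∧ g(f(a ∧ d))))
Drop the unit:  drop n
Order the arguments:  g(g(a ∧ a ∧ a ∧ a ∧ f(a) ∧ g(a) ∧ g(f(a ∧ d))))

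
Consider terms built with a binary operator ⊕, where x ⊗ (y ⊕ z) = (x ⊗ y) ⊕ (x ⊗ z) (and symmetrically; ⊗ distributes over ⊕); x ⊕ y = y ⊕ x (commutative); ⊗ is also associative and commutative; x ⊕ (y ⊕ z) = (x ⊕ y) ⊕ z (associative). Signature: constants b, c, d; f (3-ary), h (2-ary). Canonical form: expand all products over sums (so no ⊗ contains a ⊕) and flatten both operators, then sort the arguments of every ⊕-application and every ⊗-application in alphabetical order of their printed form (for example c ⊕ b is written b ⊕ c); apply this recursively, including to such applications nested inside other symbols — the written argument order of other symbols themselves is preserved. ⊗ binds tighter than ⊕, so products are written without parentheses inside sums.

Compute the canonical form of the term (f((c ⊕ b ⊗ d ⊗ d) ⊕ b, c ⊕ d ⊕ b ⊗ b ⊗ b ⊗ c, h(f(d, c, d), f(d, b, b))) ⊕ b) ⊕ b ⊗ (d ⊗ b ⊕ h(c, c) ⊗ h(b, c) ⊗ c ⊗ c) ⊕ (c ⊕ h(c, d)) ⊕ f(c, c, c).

Distribute:  f(b ⊕ b ⊗ d ⊗ d ⊕ c, b ⊗ b ⊗ b ⊗ c ⊕ c ⊕ d, h(f(d, c, d), f(d, b, b))) ⊕ b ⊕ b ⊗ b ⊗ d ⊕ b ⊗ c ⊗ c ⊗ h(b, c) ⊗ h(c, c) ⊕ c ⊕ h(c, d) ⊕ f(c, c, c)
Order the arguments:  b ⊕ b ⊗ b ⊗ d ⊕ b ⊗ c ⊗ c ⊗ h(b, c) ⊗ h(c, c) ⊕ c ⊕ f(b ⊕ b ⊗ d ⊗ d ⊕ c, b ⊗ b ⊗ b ⊗ c ⊕ c ⊕ d, h(f(d, c, d), f(d, b, b))) ⊕ f(c, c, c) ⊕ h(c, d)

Answer: b ⊕ b ⊗ b ⊗ d ⊕ b ⊗ c ⊗ c ⊗ h(b, c) ⊗ h(c, c) ⊕ c ⊕ f(b ⊕ b ⊗ d ⊗ d ⊕ c, b ⊗ b ⊗ b ⊗ c ⊕ c ⊕ d, h(f(d, c, d), f(d, b, b))) ⊕ f(c, c, c) ⊕ h(c, d)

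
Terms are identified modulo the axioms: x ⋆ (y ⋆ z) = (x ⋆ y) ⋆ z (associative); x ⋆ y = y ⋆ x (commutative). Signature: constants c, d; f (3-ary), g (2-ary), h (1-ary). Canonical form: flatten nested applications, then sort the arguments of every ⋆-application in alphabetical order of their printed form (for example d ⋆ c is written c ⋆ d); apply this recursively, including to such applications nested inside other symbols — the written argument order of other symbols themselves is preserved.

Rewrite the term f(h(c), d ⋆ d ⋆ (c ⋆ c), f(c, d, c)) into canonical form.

Answer: f(h(c), c ⋆ c ⋆ d ⋆ d, f(c, d, c))

Derivation:
Descend into:  d ⋆ d ⋆ (c ⋆ c)
Merge nested applications:  d ⋆ d ⋆ c ⋆ c
Sort arguments:  c ⋆ c ⋆ d ⋆ d
Put back:  f(h(c), c ⋆ c ⋆ d ⋆ d, f(c, d, c))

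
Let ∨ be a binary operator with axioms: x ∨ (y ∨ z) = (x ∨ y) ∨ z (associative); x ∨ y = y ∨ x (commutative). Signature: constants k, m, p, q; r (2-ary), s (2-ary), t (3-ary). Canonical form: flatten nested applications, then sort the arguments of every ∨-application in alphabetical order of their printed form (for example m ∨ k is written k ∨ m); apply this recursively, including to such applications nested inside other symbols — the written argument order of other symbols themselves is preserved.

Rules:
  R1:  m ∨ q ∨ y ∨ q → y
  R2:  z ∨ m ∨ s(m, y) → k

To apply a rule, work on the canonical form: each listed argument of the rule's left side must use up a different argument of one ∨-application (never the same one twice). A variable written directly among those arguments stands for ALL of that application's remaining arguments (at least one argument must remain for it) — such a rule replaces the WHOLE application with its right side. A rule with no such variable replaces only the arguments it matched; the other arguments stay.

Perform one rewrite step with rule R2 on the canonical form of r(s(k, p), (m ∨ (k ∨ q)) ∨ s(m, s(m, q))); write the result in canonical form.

Canonical form:  r(s(k, p), k ∨ m ∨ q ∨ s(m, s(m, q)))
R2 matches:  uses m, s(m, s(m, q));  y := s(m, q), z := k ∨ q
The variable takes the whole remainder — replace the entire application.
New term:  r(s(k, p), k)

Answer: r(s(k, p), k)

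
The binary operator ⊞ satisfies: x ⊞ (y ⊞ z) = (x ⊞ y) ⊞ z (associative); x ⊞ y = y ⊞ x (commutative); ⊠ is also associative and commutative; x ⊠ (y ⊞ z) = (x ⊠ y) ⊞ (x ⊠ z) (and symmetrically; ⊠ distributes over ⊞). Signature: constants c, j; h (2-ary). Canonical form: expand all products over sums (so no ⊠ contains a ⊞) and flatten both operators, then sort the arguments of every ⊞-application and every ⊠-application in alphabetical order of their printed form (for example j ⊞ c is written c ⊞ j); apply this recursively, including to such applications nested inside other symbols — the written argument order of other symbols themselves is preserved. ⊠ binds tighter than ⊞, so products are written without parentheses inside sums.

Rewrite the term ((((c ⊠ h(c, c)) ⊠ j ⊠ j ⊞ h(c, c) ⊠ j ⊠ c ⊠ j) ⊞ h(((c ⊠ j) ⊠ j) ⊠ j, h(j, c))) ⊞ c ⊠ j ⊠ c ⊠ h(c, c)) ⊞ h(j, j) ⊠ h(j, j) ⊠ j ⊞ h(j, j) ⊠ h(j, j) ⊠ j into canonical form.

Merge nested applications:  c ⊠ h(c, c) ⊠ j ⊠ j ⊞ c ⊠ h(c, c) ⊠ j ⊠ j ⊞ h(c ⊠ j ⊠ j ⊠ j, h(j, c)) ⊞ c ⊠ c ⊠ h(c, c) ⊠ j ⊞ h(j, j) ⊠ h(j, j) ⊠ j ⊞ h(j, j) ⊠ h(j, j) ⊠ j
Sort:  c ⊠ c ⊠ h(c, c) ⊠ j ⊞ c ⊠ h(c, c) ⊠ j ⊠ j ⊞ c ⊠ h(c, c) ⊠ j ⊠ j ⊞ h(c ⊠ j ⊠ j ⊠ j, h(j, c)) ⊞ h(j, j) ⊠ h(j, j) ⊠ j ⊞ h(j, j) ⊠ h(j, j) ⊠ j

Answer: c ⊠ c ⊠ h(c, c) ⊠ j ⊞ c ⊠ h(c, c) ⊠ j ⊠ j ⊞ c ⊠ h(c, c) ⊠ j ⊠ j ⊞ h(c ⊠ j ⊠ j ⊠ j, h(j, c)) ⊞ h(j, j) ⊠ h(j, j) ⊠ j ⊞ h(j, j) ⊠ h(j, j) ⊠ j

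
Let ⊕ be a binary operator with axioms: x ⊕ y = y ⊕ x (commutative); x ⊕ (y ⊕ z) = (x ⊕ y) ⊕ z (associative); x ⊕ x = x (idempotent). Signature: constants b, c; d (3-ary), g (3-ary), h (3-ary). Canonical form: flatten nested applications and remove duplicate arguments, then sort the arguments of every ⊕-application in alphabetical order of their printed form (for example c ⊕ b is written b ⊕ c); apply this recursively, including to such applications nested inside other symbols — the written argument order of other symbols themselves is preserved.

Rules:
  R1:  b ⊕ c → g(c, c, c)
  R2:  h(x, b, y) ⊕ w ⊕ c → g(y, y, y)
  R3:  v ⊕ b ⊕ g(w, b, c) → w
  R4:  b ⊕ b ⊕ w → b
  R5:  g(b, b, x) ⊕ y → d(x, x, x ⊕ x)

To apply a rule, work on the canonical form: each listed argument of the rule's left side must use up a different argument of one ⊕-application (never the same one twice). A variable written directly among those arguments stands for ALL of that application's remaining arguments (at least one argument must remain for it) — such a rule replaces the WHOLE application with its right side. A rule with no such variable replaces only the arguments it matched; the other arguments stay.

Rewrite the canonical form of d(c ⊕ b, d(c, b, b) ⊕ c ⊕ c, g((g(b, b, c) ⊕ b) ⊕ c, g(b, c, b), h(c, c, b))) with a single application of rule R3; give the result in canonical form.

Answer: d(b ⊕ c, c ⊕ d(c, b, b), g(b, g(b, c, b), h(c, c, b)))

Derivation:
Canonical form:  d(b ⊕ c, c ⊕ d(c, b, b), g(b ⊕ c ⊕ g(b, b, c), g(b, c, b), h(c, c, b)))
R3 matches:  uses b, g(b, b, c);  v := c, w := b
Every leftover argument binds to the variable; the entire application is replaced.
New term:  d(b ⊕ c, c ⊕ d(c, b, b), g(b, g(b, c, b), h(c, c, b)))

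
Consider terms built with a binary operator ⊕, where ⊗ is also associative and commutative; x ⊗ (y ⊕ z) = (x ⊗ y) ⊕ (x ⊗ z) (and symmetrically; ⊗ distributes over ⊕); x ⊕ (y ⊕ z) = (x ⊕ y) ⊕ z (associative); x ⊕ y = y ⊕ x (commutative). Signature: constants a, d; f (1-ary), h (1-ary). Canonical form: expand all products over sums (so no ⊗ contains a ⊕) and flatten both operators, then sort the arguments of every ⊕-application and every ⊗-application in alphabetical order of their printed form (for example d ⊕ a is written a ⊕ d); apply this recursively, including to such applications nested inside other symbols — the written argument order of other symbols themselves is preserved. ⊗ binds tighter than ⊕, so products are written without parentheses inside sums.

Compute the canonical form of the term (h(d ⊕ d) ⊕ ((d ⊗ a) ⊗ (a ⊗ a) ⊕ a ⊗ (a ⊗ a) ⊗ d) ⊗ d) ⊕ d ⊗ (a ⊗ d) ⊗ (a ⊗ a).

Answer: a ⊗ a ⊗ a ⊗ d ⊗ d ⊕ a ⊗ a ⊗ a ⊗ d ⊗ d ⊕ a ⊗ a ⊗ a ⊗ d ⊗ d ⊕ h(d ⊕ d)

Derivation:
Distribute:  h(d ⊕ d) ⊕ a ⊗ a ⊗ a ⊗ d ⊗ d ⊕ a ⊗ a ⊗ a ⊗ d ⊗ d ⊕ a ⊗ a ⊗ a ⊗ d ⊗ d
Order the arguments:  a ⊗ a ⊗ a ⊗ d ⊗ d ⊕ a ⊗ a ⊗ a ⊗ d ⊗ d ⊕ a ⊗ a ⊗ a ⊗ d ⊗ d ⊕ h(d ⊕ d)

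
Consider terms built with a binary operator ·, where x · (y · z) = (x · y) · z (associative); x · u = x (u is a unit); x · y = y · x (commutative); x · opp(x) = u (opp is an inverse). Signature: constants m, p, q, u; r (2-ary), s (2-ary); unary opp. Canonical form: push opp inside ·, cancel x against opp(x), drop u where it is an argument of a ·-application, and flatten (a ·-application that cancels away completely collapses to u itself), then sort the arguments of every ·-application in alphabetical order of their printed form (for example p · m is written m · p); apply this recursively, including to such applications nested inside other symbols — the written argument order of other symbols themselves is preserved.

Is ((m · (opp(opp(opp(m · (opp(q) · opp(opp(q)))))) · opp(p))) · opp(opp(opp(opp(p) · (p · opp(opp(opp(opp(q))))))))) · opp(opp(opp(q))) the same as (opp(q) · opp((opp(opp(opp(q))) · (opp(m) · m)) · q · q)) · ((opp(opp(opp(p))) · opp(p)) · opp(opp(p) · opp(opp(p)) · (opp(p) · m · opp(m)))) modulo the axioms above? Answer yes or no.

Left:  ((m · (opp(opp(opp(m · (opp(q) · opp(opp(q)))))) · opp(p))) · opp(opp(opp(opp(p) · (p · opp(opp(opp(opp(q))))))))) · opp(opp(opp(q)))
  Push opp inside:  distribute opp over · and collapse double opp
  Inverses cancel:  m cancels
  Collect terms:  opp(q) · opp(q) · opp(p)
  Sort:  opp(p) · opp(q) · opp(q)
Right:  (opp(q) · opp((opp(opp(opp(q))) · (opp(m) · m)) · q · q)) · ((opp(opp(opp(p))) · opp(p)) · opp(opp(p) · opp(opp(p)) · (opp(p) · m · opp(m))))
  Push opp inside:  distribute opp over · and collapse double opp
  Cancel:  m cancels
  Collect terms:  opp(q) · opp(q) · opp(p)
  Sort:  opp(p) · opp(q) · opp(q)

Answer: yes — both canonical forms are opp(p) · opp(q) · opp(q)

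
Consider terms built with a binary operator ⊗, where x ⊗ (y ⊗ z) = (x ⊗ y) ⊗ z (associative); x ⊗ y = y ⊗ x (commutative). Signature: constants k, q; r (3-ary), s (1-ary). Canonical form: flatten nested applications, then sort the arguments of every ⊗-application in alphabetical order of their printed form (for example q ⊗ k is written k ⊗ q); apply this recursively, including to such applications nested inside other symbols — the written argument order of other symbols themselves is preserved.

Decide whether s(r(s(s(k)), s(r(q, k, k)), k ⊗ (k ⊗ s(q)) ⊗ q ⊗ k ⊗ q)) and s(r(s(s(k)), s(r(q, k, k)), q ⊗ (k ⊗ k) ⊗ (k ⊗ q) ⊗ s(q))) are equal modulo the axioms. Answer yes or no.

Answer: yes — both canonical forms are s(r(s(s(k)), s(r(q, k, k)), k ⊗ k ⊗ k ⊗ q ⊗ q ⊗ s(q)))

Derivation:
Left:  s(r(s(s(k)), s(r(q, k, k)), k ⊗ (k ⊗ s(q)) ⊗ q ⊗ k ⊗ q))
  Work inside:  k ⊗ (k ⊗ s(q)) ⊗ q ⊗ k ⊗ q
  Flatten:  k ⊗ k ⊗ s(q) ⊗ q ⊗ k ⊗ q
  Sort:  k ⊗ k ⊗ k ⊗ q ⊗ q ⊗ s(q)
  Put back:  s(r(s(s(k)), s(r(q, k, k)), k ⊗ k ⊗ k ⊗ q ⊗ q ⊗ s(q)))
Right:  s(r(s(s(k)), s(r(q, k, k)), q ⊗ (k ⊗ k) ⊗ (k ⊗ q) ⊗ s(q)))
  Focus inside:  q ⊗ (k ⊗ k) ⊗ (k ⊗ q) ⊗ s(q)
  Un-nest:  q ⊗ k ⊗ k ⊗ k ⊗ q ⊗ s(q)
  Order the arguments:  k ⊗ k ⊗ k ⊗ q ⊗ q ⊗ s(q)
  Rebuild:  s(r(s(s(k)), s(r(q, k, k)), k ⊗ k ⊗ k ⊗ q ⊗ q ⊗ s(q)))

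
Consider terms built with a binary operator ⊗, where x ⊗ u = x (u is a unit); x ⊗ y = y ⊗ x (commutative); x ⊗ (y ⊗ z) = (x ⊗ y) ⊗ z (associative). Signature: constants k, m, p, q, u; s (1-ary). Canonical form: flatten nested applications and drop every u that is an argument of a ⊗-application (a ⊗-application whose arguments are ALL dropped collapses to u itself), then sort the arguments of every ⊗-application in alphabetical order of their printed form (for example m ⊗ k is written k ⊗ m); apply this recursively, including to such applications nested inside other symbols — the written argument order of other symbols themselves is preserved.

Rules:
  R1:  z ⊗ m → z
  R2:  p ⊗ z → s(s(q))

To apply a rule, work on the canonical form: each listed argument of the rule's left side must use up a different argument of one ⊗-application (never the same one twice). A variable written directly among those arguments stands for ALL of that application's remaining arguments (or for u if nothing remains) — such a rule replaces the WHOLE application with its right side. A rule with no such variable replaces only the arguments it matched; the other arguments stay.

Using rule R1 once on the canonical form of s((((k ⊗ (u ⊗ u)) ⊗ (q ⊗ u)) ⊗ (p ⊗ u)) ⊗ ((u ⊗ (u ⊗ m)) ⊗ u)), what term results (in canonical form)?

Canonical form:  s(k ⊗ m ⊗ p ⊗ q)
Apply R1:  consuming m;  z := k ⊗ p ⊗ q
The extension variable absorbs all remaining arguments, so the whole application is rewritten.
New term:  s(k ⊗ p ⊗ q)

Answer: s(k ⊗ p ⊗ q)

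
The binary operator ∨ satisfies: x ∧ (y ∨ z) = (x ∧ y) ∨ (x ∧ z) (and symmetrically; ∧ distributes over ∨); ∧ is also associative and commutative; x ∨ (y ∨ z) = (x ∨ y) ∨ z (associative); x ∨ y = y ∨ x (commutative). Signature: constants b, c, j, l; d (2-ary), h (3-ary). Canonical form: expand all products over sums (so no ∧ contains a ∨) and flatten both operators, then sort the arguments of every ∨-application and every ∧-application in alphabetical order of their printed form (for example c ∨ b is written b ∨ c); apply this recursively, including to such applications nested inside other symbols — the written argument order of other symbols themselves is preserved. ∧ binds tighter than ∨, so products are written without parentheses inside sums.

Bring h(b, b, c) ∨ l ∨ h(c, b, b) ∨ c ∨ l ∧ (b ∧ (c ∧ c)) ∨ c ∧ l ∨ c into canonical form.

Un-nest:  h(b, b, c) ∨ l ∨ h(c, b, b) ∨ c ∨ b ∧ c ∧ c ∧ l ∨ c ∧ l ∨ c
Order the arguments:  b ∧ c ∧ c ∧ l ∨ c ∨ c ∨ c ∧ l ∨ h(b, b, c) ∨ h(c, b, b) ∨ l

Answer: b ∧ c ∧ c ∧ l ∨ c ∨ c ∨ c ∧ l ∨ h(b, b, c) ∨ h(c, b, b) ∨ l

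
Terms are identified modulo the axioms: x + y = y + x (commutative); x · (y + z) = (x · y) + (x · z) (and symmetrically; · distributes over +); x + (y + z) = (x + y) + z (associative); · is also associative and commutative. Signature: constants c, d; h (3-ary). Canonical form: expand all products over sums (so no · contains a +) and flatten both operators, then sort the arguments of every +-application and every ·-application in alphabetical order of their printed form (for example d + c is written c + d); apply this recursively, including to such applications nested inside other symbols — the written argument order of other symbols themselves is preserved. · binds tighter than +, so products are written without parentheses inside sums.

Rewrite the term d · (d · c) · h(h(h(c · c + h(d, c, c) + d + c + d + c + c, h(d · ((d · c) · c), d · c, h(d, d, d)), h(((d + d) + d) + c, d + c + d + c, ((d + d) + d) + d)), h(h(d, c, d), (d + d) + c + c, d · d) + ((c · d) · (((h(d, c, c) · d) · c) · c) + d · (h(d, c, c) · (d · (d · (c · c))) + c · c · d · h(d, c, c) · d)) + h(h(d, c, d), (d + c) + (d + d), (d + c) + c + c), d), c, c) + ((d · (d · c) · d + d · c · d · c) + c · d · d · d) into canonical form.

Answer: c · c · d · d + c · d · d · d + c · d · d · d + c · d · d · h(h(h(c + c + c + c · c + d + d + h(d, c, c), h(c · c · d · d, c · d, h(d, d, d)), h(c + d + d + d, c + c + d + d, d + d + d + d)), c · c · c · d · d · h(d, c, c) + c · c · d · d · d · h(d, c, c) + c · c · d · d · d · h(d, c, c) + h(h(d, c, d), c + c + d + d, d · d) + h(h(d, c, d), c + d + d + d, c + c + c + d), d), c, c)

Derivation:
Expand products over sums:  c · d · d · h(h(h(c + c + c + c · c + d + d + h(d, c, c), h(c · c · d · d, c · d, h(d, d, d)), h(c + d + d + d, c + c + d + d, d + d + d + d)), c · c · c · d · d · h(d, c, c) + c · c · d · d · d · h(d, c, c) + c · c · d · d · d · h(d, c, c) + h(h(d, c, d), c + c + d + d, d · d) + h(h(d, c, d), c + d + d + d, c + c + c + d), d), c, c) + c · d · d · d + c · c · d · d + c · d · d · d
Sort arguments:  c · c · d · d + c · d · d · d + c · d · d · d + c · d · d · h(h(h(c + c + c + c · c + d + d + h(d, c, c), h(c · c · d · d, c · d, h(d, d, d)), h(c + d + d + d, c + c + d + d, d + d + d + d)), c · c · c · d · d · h(d, c, c) + c · c · d · d · d · h(d, c, c) + c · c · d · d · d · h(d, c, c) + h(h(d, c, d), c + c + d + d, d · d) + h(h(d, c, d), c + d + d + d, c + c + c + d), d), c, c)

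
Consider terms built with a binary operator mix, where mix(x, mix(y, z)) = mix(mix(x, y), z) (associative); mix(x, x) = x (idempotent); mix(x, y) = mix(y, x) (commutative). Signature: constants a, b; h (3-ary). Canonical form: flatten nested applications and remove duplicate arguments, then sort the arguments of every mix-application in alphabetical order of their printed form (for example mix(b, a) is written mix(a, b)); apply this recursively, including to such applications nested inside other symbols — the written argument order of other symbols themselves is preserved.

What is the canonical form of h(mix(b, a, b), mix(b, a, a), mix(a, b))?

Work inside:  mix(b, a, a)
Idempotence:  drop duplicate a
Order the arguments:  mix(a, b)
Put back:  h(mix(a, b), mix(a, b), mix(a, b))

Answer: h(mix(a, b), mix(a, b), mix(a, b))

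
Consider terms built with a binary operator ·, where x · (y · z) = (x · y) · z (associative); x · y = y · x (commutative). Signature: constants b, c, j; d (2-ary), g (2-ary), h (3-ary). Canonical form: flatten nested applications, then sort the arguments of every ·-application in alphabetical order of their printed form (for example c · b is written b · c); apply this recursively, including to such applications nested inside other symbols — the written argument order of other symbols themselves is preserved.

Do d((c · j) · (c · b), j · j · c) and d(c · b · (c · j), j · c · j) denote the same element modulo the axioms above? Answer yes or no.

Answer: yes — both canonical forms are d(b · c · c · j, c · j · j)

Derivation:
Left:  d((c · j) · (c · b), j · j · c)
  Focus inside:  (c · j) · (c · b)
  Un-nest:  c · j · c · b
  Sort:  b · c · c · j
  Reassemble:  d(b · c · c · j, c · j · j)
Right:  d(c · b · (c · j), j · c · j)
  Focus inside:  c · b · (c · j)
  Un-nest:  c · b · c · j
  Order the arguments:  b · c · c · j
  Reassemble:  d(b · c · c · j, c · j · j)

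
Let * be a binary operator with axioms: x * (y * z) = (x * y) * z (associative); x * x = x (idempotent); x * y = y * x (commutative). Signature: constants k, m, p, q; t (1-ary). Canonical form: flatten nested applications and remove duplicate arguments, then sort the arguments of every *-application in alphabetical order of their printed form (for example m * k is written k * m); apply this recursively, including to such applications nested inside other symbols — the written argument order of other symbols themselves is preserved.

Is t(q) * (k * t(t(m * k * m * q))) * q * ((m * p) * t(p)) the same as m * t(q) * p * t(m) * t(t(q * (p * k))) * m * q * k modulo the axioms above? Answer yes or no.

Left:  t(q) * (k * t(t(m * k * m * q))) * q * ((m * p) * t(p))
  Un-nest:  t(q) * k * t(t(m * k * m * q)) * q * m * p * t(p)
  Canonicalize subterm:  t(t(m * k * m * q))  →  t(t(k * m * q))
  Order the arguments:  k * m * p * q * t(p) * t(q) * t(t(k * m * q))
Right:  m * t(q) * p * t(m) * t(t(q * (p * k))) * m * q * k
  Simplify inside:  t(t(q * (p * k)))  →  t(t(k * p * q))
  Deduplicate:  drop duplicate m
  Sort arguments:  k * m * p * q * t(m) * t(q) * t(t(k * p * q))

Answer: no — k * m * p * q * t(p) * t(q) * t(t(k * m * q)) vs k * m * p * q * t(m) * t(q) * t(t(k * p * q))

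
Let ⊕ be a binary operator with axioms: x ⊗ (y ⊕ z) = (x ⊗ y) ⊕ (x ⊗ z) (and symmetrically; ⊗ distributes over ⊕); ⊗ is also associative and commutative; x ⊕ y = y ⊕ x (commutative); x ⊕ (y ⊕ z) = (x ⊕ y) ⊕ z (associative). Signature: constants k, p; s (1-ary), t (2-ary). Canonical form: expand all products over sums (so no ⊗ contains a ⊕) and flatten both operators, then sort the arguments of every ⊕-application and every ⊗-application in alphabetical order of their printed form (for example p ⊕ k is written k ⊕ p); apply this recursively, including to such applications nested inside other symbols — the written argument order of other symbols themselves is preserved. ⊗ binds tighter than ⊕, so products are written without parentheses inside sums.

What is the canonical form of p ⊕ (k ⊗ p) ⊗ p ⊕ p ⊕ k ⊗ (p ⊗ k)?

Answer: k ⊗ k ⊗ p ⊕ k ⊗ p ⊗ p ⊕ p ⊕ p

Derivation:
Flatten:  p ⊕ k ⊗ p ⊗ p ⊕ p ⊕ k ⊗ k ⊗ p
Sort arguments:  k ⊗ k ⊗ p ⊕ k ⊗ p ⊗ p ⊕ p ⊕ p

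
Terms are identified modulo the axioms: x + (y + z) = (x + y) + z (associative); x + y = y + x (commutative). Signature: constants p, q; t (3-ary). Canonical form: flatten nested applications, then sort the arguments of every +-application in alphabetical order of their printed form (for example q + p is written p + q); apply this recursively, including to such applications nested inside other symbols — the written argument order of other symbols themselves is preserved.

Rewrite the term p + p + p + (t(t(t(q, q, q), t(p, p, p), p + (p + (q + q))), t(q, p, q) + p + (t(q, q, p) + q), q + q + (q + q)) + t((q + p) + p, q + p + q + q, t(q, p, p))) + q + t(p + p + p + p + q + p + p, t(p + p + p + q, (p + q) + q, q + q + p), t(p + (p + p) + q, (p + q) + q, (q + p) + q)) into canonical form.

Flatten:  p + p + p + t(t(t(q, q, q), t(p, p, p), p + (p + (q + q))), t(q, p, q) + p + (t(q, q, p) + q), q + q + (q + q)) + t((q + p) + p, q + p + q + q, t(q, p, p)) + q + t(p + p + p + p + q + p + p, t(p + p + p + q, (p + q) + q, q + q + p), t(p + (p + p) + q, (p + q) + q, (q + p) + q))
Simplify inside:  t(t(t(q, q, q), t(p, p, p), p + (p + (q + q))), t(q, p, q) + p + (t(q, q, p) + q), q + q + (q + q))  →  t(t(t(q, q, q), t(p, p, p), p + p + q + q), p + q + t(q, p, q) + t(q, q, p), q + q + q + q)
Canonicalize subterm:  t((q + p) + p, q + p + q + q, t(q, p, p))  →  t(p + p + q, p + q + q + q, t(q, p, p))
Inside:  t(p + p + p + p + q + p + p, t(p + p + p + q, (p + q) + q, q + q + p), t(p + (p + p) + q, (p + q) + q, (q + p) + q))  →  t(p + p + p + p + p + p + q, t(p + p + p + q, p + q + q, p + q + q), t(p + p + p + q, p + q + q, p + q + q))
Sort arguments:  p + p + p + q + t(p + p + p + p + p + p + q, t(p + p + p + q, p + q + q, p + q + q), t(p + p + p + q, p + q + q, p + q + q)) + t(p + p + q, p + q + q + q, t(q, p, p)) + t(t(t(q, q, q), t(p, p, p), p + p + q + q), p + q + t(q, p, q) + t(q, q, p), q + q + q + q)

Answer: p + p + p + q + t(p + p + p + p + p + p + q, t(p + p + p + q, p + q + q, p + q + q), t(p + p + p + q, p + q + q, p + q + q)) + t(p + p + q, p + q + q + q, t(q, p, p)) + t(t(t(q, q, q), t(p, p, p), p + p + q + q), p + q + t(q, p, q) + t(q, q, p), q + q + q + q)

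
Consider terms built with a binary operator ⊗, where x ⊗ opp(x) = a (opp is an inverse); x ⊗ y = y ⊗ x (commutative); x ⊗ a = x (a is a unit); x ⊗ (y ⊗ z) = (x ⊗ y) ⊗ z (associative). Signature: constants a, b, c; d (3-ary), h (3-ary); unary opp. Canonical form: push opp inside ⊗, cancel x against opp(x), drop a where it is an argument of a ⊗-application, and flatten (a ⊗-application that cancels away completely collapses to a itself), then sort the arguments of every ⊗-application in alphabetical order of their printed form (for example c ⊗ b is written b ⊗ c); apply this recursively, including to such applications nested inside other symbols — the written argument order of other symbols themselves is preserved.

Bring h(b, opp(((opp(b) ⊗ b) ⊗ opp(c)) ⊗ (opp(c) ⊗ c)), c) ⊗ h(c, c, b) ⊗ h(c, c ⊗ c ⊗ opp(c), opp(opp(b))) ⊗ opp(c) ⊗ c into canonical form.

Answer: h(b, c, c) ⊗ h(c, c, b) ⊗ h(c, c, b)

Derivation:
Push opp inside:  distribute opp over ⊗ and collapse double opp
Cancel inverse pairs:  c cancels
Collect:  h(b, c, c) ⊗ h(c, c, b) ⊗ h(c, c, b)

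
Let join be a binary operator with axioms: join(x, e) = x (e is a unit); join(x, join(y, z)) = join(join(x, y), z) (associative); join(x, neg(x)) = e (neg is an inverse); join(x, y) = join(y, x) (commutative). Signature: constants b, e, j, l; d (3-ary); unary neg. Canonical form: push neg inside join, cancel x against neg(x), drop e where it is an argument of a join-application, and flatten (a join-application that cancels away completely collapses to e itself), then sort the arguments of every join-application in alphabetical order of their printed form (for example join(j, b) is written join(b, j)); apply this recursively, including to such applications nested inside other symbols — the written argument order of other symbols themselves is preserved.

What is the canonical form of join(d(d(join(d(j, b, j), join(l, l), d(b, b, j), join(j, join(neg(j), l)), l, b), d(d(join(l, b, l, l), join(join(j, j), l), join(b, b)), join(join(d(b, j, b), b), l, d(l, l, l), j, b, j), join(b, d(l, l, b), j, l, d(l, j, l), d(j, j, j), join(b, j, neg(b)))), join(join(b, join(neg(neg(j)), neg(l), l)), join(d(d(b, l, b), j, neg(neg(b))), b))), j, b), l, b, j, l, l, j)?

Push neg inside:  distribute neg over join and collapse double neg
Combine occurrences:  join(d(d(join(b, d(b, b, j), d(j, b, j), l, l, l, l), d(d(join(b, l, l, l), join(j, j, l), join(b, b)), join(b, b, d(b, j, b), d(l, l, l), j, j, l), join(b, d(j, j, j), d(l, j, l), d(l, l, b), j, j, l)), join(b, b, d(d(b, l, b), j, b), j)), j, b), l, l, l, b, j, j)
Sort arguments:  join(b, d(d(join(b, d(b, b, j), d(j, b, j), l, l, l, l), d(d(join(b, l, l, l), join(j, j, l), join(b, b)), join(b, b, d(b, j, b), d(l, l, l), j, j, l), join(b, d(j, j, j), d(l, j, l), d(l, l, b), j, j, l)), join(b, b, d(d(b, l, b), j, b), j)), j, b), j, j, l, l, l)

Answer: join(b, d(d(join(b, d(b, b, j), d(j, b, j), l, l, l, l), d(d(join(b, l, l, l), join(j, j, l), join(b, b)), join(b, b, d(b, j, b), d(l, l, l), j, j, l), join(b, d(j, j, j), d(l, j, l), d(l, l, b), j, j, l)), join(b, b, d(d(b, l, b), j, b), j)), j, b), j, j, l, l, l)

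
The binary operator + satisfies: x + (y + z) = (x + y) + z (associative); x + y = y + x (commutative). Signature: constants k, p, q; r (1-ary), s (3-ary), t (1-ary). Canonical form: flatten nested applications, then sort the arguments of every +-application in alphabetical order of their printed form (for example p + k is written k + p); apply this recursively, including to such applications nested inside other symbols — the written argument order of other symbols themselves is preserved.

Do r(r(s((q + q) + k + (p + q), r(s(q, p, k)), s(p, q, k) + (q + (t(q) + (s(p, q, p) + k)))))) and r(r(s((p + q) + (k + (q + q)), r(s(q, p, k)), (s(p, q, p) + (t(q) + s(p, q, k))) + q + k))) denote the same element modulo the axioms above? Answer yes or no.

Answer: yes — both canonical forms are r(r(s(k + p + q + q + q, r(s(q, p, k)), k + q + s(p, q, k) + s(p, q, p) + t(q))))

Derivation:
Left:  r(r(s((q + q) + k + (p + q), r(s(q, p, k)), s(p, q, k) + (q + (t(q) + (s(p, q, p) + k))))))
  Focus inside:  s(p, q, k) + (q + (t(q) + (s(p, q, p) + k)))
  Merge nested applications:  s(p, q, k) + q + t(q) + s(p, q, p) + k
  Sort:  k + q + s(p, q, k) + s(p, q, p) + t(q)
  Put back:  r(r(s(k + p + q + q + q, r(s(q, p, k)), k + q + s(p, q, k) + s(p, q, p) + t(q))))
Right:  r(r(s((p + q) + (k + (q + q)), r(s(q, p, k)), (s(p, q, p) + (t(q) + s(p, q, k))) + q + k)))
  Descend into:  (s(p, q, p) + (t(q) + s(p, q, k))) + q + k
  Flatten:  s(p, q, p) + t(q) + s(p, q, k) + q + k
  Sort arguments:  k + q + s(p, q, k) + s(p, q, p) + t(q)
  Put back:  r(r(s(k + p + q + q + q, r(s(q, p, k)), k + q + s(p, q, k) + s(p, q, p) + t(q))))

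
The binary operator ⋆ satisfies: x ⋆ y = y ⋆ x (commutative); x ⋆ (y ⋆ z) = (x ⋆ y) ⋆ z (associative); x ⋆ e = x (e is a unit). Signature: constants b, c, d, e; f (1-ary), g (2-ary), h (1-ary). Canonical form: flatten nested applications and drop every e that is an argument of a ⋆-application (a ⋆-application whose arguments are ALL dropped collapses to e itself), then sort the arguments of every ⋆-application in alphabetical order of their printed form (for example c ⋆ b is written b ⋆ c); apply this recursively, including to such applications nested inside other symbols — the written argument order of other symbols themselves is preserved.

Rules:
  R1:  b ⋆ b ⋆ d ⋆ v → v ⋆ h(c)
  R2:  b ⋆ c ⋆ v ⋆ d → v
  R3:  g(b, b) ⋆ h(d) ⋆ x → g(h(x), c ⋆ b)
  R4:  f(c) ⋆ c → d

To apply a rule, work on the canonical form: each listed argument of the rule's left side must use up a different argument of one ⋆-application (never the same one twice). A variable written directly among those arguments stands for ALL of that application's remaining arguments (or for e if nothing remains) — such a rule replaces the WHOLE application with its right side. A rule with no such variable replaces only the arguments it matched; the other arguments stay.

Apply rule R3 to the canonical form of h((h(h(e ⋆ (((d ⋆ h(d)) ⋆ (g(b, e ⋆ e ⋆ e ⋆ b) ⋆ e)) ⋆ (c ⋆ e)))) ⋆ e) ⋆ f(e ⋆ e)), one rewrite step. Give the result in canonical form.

Answer: h(f(e) ⋆ h(h(g(h(c ⋆ d), b ⋆ c))))

Derivation:
Canonical form:  h(f(e) ⋆ h(h(c ⋆ d ⋆ g(b, b) ⋆ h(d))))
R3 matches:  uses g(b, b), h(d);  x := c ⋆ d
The extension variable absorbs all remaining arguments, so the whole application is rewritten.
Giving:  h(f(e) ⋆ h(h(g(h(c ⋆ d), b ⋆ c))))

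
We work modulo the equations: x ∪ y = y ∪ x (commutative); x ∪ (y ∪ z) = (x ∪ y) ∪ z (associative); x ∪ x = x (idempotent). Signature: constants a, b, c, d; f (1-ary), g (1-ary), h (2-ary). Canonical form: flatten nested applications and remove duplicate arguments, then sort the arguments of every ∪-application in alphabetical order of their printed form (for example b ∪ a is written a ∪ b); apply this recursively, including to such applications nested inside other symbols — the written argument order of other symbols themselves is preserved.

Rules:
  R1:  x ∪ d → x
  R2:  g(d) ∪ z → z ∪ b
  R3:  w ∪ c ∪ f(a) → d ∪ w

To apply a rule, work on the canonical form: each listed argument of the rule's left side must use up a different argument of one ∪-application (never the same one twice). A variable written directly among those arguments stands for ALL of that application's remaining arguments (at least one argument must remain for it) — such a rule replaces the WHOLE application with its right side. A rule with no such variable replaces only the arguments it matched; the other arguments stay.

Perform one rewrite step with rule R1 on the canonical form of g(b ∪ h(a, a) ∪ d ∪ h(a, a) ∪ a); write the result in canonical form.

Answer: g(a ∪ b ∪ h(a, a))

Derivation:
Canonical form:  g(a ∪ b ∪ d ∪ h(a, a))
Match R1:  consume d;  x := a ∪ b ∪ h(a, a)
The variable takes the whole remainder — replace the entire application.
Giving:  g(a ∪ b ∪ h(a, a))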